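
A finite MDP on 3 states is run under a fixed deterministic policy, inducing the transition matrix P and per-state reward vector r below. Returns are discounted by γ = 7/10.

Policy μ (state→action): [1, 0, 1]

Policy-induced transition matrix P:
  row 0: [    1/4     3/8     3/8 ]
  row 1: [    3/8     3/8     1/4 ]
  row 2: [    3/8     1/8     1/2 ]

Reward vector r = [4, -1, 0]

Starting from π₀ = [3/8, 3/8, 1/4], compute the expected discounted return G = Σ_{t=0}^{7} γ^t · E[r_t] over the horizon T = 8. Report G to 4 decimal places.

G = 3.3430

t=0: π = [0.3750, 0.3750, 0.2500], E[r] = 1.1250, γ^t·E[r] = 1.125000, running G = 1.125000
t=1: π = [0.3281, 0.3125, 0.3594], E[r] = 1.0000, γ^t·E[r] = 0.700000, running G = 1.825000
t=2: π = [0.3340, 0.2852, 0.3809], E[r] = 1.0508, γ^t·E[r] = 0.514883, running G = 2.339883
t=3: π = [0.3333, 0.2798, 0.3870], E[r] = 1.0532, γ^t·E[r] = 0.361255, running G = 2.701138
t=4: π = [0.3333, 0.2783, 0.3884], E[r] = 1.0551, γ^t·E[r] = 0.253333, running G = 2.954471
t=5: π = [0.3333, 0.2779, 0.3888], E[r] = 1.0554, γ^t·E[r] = 0.177386, running G = 3.131857
t=6: π = [0.3333, 0.2778, 0.3889], E[r] = 1.0555, γ^t·E[r] = 0.124182, running G = 3.256038
t=7: π = [0.3333, 0.2778, 0.3889], E[r] = 1.0555, γ^t·E[r] = 0.086929, running G = 3.342967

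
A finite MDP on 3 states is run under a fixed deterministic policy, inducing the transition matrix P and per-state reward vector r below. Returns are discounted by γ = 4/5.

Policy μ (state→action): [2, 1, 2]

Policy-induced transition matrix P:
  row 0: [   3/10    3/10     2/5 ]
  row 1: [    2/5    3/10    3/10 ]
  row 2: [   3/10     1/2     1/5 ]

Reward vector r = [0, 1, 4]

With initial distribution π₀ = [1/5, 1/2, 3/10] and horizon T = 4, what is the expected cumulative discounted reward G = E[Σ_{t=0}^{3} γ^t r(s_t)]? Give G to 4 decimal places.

t=0: π = [0.2000, 0.5000, 0.3000], E[r] = 1.7000, γ^t·E[r] = 1.700000, running G = 1.700000
t=1: π = [0.3500, 0.3600, 0.2900], E[r] = 1.5200, γ^t·E[r] = 1.216000, running G = 2.916000
t=2: π = [0.3360, 0.3580, 0.3060], E[r] = 1.5820, γ^t·E[r] = 1.012480, running G = 3.928480
t=3: π = [0.3358, 0.3612, 0.3030], E[r] = 1.5732, γ^t·E[r] = 0.805478, running G = 4.733958

G = 4.7340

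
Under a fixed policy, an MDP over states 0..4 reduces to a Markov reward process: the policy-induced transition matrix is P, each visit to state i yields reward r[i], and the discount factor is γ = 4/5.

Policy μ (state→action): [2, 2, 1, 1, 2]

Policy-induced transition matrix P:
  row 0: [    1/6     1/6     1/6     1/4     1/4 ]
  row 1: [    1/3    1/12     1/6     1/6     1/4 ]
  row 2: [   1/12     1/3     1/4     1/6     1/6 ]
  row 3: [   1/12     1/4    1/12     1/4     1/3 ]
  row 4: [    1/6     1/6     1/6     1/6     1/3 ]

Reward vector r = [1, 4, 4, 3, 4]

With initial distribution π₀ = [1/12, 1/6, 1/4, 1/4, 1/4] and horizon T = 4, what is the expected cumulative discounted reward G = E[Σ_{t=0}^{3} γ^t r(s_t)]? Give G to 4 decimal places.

G = 9.9692

t=0: π = [0.0833, 0.1667, 0.2500, 0.2500, 0.2500], E[r] = 3.5000, γ^t·E[r] = 3.500000, running G = 3.500000
t=1: π = [0.1528, 0.2153, 0.1667, 0.1944, 0.2708], E[r] = 3.3472, γ^t·E[r] = 2.677778, running G = 6.177778
t=2: π = [0.1725, 0.1927, 0.1644, 0.1956, 0.2749], E[r] = 3.2870, γ^t·E[r] = 2.103704, running G = 8.281481
t=3: π = [0.1688, 0.1943, 0.1641, 0.1973, 0.2755], E[r] = 3.2963, γ^t·E[r] = 1.687704, running G = 9.969185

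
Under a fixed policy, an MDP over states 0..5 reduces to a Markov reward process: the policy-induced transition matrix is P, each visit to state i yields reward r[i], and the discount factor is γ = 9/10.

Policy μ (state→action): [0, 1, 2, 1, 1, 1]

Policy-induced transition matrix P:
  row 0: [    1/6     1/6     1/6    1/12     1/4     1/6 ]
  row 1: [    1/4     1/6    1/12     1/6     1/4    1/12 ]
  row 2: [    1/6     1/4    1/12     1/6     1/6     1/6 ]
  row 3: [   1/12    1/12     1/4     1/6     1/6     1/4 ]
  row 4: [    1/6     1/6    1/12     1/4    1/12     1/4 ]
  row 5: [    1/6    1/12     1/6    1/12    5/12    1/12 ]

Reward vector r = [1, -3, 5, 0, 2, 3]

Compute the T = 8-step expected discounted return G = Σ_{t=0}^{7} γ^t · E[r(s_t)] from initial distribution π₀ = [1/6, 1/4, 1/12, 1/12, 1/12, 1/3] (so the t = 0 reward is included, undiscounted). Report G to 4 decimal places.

t=0: π = [0.1667, 0.2500, 0.0833, 0.0833, 0.0833, 0.3333], E[r] = 1.0000, γ^t·E[r] = 1.000000, running G = 1.000000
t=1: π = [0.1806, 0.1389, 0.1389, 0.1319, 0.2778, 0.1319], E[r] = 1.4097, γ^t·E[r] = 1.268750, running G = 2.268750
t=2: π = [0.1672, 0.1563, 0.1314, 0.1638, 0.2031, 0.1782], E[r] = 1.2963, γ^t·E[r] = 1.050000, running G = 3.318750
t=3: π = [0.1660, 0.1491, 0.1394, 0.1548, 0.2213, 0.1694], E[r] = 1.3664, γ^t·E[r] = 0.996117, running G = 4.314867
t=4: π = [0.1662, 0.1513, 0.1371, 0.1572, 0.2168, 0.1715], E[r] = 1.3459, γ^t·E[r] = 0.883021, running G = 5.197888
t=5: π = [0.1662, 0.1507, 0.1377, 0.1566, 0.2179, 0.1709], E[r] = 1.3510, γ^t·E[r] = 0.797770, running G = 5.995658
t=6: π = [0.1662, 0.1508, 0.1375, 0.1567, 0.2176, 0.1711], E[r] = 1.3498, γ^t·E[r] = 0.717332, running G = 6.712990
t=7: π = [0.1662, 0.1508, 0.1376, 0.1567, 0.2177, 0.1710], E[r] = 1.3501, γ^t·E[r] = 0.645745, running G = 7.358735

G = 7.3587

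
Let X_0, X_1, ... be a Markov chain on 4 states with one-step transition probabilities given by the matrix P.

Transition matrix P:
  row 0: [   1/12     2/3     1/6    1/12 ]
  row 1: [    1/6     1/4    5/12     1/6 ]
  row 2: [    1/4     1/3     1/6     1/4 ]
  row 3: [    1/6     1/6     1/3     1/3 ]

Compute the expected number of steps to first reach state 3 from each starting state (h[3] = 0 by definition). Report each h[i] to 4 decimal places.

h = [6.1714, 5.6571, 5.3143, 0.0000]

First-step conditioning: h[3] = 0; for i ≠ 3, h[i] = 1 + Σ_k P[i][k]·h[k].
  h[0] = 1 + 1/12·h[0] + 2/3·h[1] + 1/6·h[2]
  h[1] = 1 + 1/6·h[0] + 1/4·h[1] + 5/12·h[2]
  h[2] = 1 + 1/4·h[0] + 1/3·h[1] + 1/6·h[2]
Solving the 3×3 linear system over states ≠ 3 gives exactly h = [216/35, 198/35, 186/35, 0] (h[3] = 0 is the target).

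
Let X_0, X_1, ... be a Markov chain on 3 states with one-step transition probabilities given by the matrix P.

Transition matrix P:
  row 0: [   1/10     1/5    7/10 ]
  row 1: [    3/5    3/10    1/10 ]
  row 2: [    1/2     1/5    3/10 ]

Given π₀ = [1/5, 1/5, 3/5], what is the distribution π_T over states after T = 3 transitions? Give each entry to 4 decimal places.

π = [0.3838, 0.2222, 0.3940]

t=0: π = [0.2000, 0.2000, 0.6000]
t=1: π = [0.4400, 0.2200, 0.3400]
t=2: π = [0.3460, 0.2220, 0.4320]
t=3: π = [0.3838, 0.2222, 0.3940]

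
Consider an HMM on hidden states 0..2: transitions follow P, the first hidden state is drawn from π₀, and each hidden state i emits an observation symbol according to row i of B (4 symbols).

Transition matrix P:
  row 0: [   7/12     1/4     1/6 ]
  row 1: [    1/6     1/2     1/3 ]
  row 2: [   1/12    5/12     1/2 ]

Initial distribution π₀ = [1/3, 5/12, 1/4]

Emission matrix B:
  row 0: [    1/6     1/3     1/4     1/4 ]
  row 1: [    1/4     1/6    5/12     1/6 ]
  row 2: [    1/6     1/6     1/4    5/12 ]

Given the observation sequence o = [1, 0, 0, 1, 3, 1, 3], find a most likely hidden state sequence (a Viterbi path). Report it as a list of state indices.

t=0: δ = [1.111e-01, 6.944e-02, 4.167e-02]  (obs o_0=1)
t=1: δ = [1.080e-02, 8.681e-03, 3.858e-03]  ψ = [0, 1, 1]  (obs o_1=0)
t=2: δ = [1.050e-03, 1.085e-03, 4.823e-04]  ψ = [0, 1, 1]  (obs o_2=0)
t=3: δ = [2.042e-04, 9.042e-05, 6.028e-05]  ψ = [0, 1, 1]  (obs o_3=1)
t=4: δ = [2.978e-05, 8.509e-06, 1.418e-05]  ψ = [0, 0, 0]  (obs o_4=3)
t=5: δ = [5.791e-06, 1.241e-06, 1.182e-06]  ψ = [0, 0, 2]  (obs o_5=1)
t=6: δ = [8.445e-07, 2.413e-07, 4.021e-07]  ψ = [0, 0, 0]  (obs o_6=3)
backtrack: best end state = 0; path = [0, 0, 0, 0, 0, 0, 0]

path = [0, 0, 0, 0, 0, 0, 0]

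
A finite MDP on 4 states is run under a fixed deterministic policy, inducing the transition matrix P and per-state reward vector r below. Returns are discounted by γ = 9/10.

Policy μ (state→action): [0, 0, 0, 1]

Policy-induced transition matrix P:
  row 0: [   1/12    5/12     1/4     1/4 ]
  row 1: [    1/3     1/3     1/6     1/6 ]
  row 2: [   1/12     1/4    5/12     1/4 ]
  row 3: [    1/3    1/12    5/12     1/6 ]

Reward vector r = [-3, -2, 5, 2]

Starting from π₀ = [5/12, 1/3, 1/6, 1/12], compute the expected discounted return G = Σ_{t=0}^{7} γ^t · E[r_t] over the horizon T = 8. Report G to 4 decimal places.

G = 2.6136

t=0: π = [0.4167, 0.3333, 0.1667, 0.0833], E[r] = -0.9167, γ^t·E[r] = -0.916667, running G = -0.916667
t=1: π = [0.1875, 0.3333, 0.2639, 0.2153], E[r] = 0.5208, γ^t·E[r] = 0.468750, running G = -0.447917
t=2: π = [0.2205, 0.2731, 0.3021, 0.2043], E[r] = 0.7112, γ^t·E[r] = 0.576094, running G = 0.128177
t=3: π = [0.2027, 0.2755, 0.3116, 0.2102], E[r] = 0.8196, γ^t·E[r] = 0.597480, running G = 0.725658
t=4: π = [0.2048, 0.2717, 0.3140, 0.2095], E[r] = 0.8315, γ^t·E[r] = 0.545540, running G = 1.271197
t=5: π = [0.2036, 0.2718, 0.3146, 0.2099], E[r] = 0.8383, γ^t·E[r] = 0.494985, running G = 1.766182
t=6: π = [0.2038, 0.2716, 0.3148, 0.2099], E[r] = 0.8390, γ^t·E[r] = 0.445882, running G = 2.212064
t=7: π = [0.2037, 0.2716, 0.3148, 0.2099], E[r] = 0.8394, γ^t·E[r] = 0.401496, running G = 2.613560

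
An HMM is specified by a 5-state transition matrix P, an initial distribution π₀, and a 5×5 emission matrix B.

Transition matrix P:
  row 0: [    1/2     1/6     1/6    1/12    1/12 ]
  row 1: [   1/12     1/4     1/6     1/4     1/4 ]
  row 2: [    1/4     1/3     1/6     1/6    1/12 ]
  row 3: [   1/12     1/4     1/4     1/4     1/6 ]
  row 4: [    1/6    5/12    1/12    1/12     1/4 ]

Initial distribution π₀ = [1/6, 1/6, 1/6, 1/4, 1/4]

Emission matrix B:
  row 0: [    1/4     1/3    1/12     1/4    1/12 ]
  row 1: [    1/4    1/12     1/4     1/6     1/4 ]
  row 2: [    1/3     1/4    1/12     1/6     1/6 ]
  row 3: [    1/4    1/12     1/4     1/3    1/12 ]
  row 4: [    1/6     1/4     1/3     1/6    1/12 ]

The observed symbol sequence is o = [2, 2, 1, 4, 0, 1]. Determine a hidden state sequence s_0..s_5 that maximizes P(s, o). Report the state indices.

t=0: δ = [1.389e-02, 4.167e-02, 1.389e-02, 6.250e-02, 8.333e-02]  (obs o_0=2)
t=1: δ = [1.157e-03, 8.681e-03, 1.302e-03, 3.906e-03, 6.944e-03]  ψ = [4, 4, 3, 3, 4]  (obs o_1=2)
t=2: δ = [3.858e-04, 2.411e-04, 3.617e-04, 1.808e-04, 5.425e-04]  ψ = [4, 4, 1, 1, 1]  (obs o_2=1)
t=3: δ = [1.608e-05, 5.651e-05, 1.072e-05, 5.023e-06, 1.130e-05]  ψ = [0, 4, 0, 1, 4]  (obs o_3=4)
t=4: δ = [2.009e-06, 3.532e-06, 3.140e-06, 3.532e-06, 2.355e-06]  ψ = [0, 1, 1, 1, 1]  (obs o_4=0)
t=5: δ = [3.349e-07, 8.721e-08, 2.208e-07, 7.359e-08, 2.208e-07]  ψ = [0, 2, 3, 1, 1]  (obs o_5=1)
backtrack: best end state = 0; path = [4, 4, 0, 0, 0, 0]

path = [4, 4, 0, 0, 0, 0]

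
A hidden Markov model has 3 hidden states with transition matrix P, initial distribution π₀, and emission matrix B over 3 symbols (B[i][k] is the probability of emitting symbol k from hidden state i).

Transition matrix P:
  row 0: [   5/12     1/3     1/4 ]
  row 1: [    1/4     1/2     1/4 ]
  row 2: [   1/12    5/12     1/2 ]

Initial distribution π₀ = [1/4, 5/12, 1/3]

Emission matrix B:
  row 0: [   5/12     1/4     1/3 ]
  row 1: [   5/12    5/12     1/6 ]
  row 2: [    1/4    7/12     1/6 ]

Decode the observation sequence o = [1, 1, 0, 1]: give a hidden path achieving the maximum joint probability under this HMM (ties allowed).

path = [2, 2, 2, 2]

t=0: δ = [6.250e-02, 1.736e-01, 1.944e-01]  (obs o_0=1)
t=1: δ = [1.085e-02, 3.617e-02, 5.671e-02]  ψ = [1, 1, 2]  (obs o_1=1)
t=2: δ = [3.768e-03, 9.846e-03, 7.089e-03]  ψ = [1, 2, 2]  (obs o_2=0)
t=3: δ = [6.154e-04, 2.051e-03, 2.068e-03]  ψ = [1, 1, 2]  (obs o_3=1)
backtrack: best end state = 2; path = [2, 2, 2, 2]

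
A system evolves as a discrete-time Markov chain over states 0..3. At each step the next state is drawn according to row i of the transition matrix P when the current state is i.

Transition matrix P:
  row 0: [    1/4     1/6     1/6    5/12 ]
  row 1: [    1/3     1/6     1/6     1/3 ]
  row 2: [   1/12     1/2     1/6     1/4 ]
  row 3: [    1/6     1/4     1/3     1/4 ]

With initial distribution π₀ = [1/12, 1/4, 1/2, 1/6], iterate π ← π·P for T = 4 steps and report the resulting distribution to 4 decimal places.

t=0: π = [0.0833, 0.2500, 0.5000, 0.1667]
t=1: π = [0.1736, 0.3472, 0.1944, 0.2847]
t=2: π = [0.2228, 0.2552, 0.2141, 0.3079]
t=3: π = [0.2099, 0.2637, 0.2180, 0.3084]
t=4: π = [0.2099, 0.2650, 0.2181, 0.3070]

π = [0.2099, 0.2650, 0.2181, 0.3070]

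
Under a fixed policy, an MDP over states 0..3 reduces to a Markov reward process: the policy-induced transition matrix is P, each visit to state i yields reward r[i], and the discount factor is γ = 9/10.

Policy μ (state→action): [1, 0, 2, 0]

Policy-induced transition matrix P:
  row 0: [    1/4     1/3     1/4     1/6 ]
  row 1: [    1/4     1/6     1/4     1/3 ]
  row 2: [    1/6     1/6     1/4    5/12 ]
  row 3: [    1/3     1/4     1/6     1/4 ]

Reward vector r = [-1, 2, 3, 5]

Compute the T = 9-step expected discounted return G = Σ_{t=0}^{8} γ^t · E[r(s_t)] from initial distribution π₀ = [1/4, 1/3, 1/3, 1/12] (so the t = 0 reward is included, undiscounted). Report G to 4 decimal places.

G = 13.8782

t=0: π = [0.2500, 0.3333, 0.3333, 0.0833], E[r] = 1.8333, γ^t·E[r] = 1.833333, running G = 1.833333
t=1: π = [0.2292, 0.2153, 0.2431, 0.3125], E[r] = 2.4931, γ^t·E[r] = 2.243750, running G = 4.077083
t=2: π = [0.2558, 0.2309, 0.2240, 0.2894], E[r] = 2.3247, γ^t·E[r] = 1.882969, running G = 5.960052
t=3: π = [0.2554, 0.2334, 0.2259, 0.2853], E[r] = 2.3153, γ^t·E[r] = 1.687852, running G = 7.647904
t=4: π = [0.2549, 0.2330, 0.2262, 0.2858], E[r] = 2.3188, γ^t·E[r] = 1.521379, running G = 9.169282
t=5: π = [0.2550, 0.2330, 0.2262, 0.2859], E[r] = 2.3189, γ^t·E[r] = 1.369298, running G = 10.538580
t=6: π = [0.2550, 0.2330, 0.2262, 0.2859], E[r] = 2.3188, γ^t·E[r] = 1.232330, running G = 11.770911
t=7: π = [0.2550, 0.2330, 0.2262, 0.2859], E[r] = 2.3188, γ^t·E[r] = 1.109097, running G = 12.880008
t=8: π = [0.2550, 0.2330, 0.2262, 0.2859], E[r] = 2.3188, γ^t·E[r] = 0.998188, running G = 13.878196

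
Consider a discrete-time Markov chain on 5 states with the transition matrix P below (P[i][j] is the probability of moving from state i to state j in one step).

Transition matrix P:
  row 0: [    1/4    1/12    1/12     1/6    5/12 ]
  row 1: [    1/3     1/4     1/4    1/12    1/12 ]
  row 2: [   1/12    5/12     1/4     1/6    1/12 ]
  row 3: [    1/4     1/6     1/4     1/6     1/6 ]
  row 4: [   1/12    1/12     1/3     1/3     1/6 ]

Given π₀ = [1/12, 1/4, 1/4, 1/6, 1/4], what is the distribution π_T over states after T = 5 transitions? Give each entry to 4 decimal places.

π = [0.1989, 0.2104, 0.2318, 0.1791, 0.1797]

t=0: π = [0.0833, 0.2500, 0.2500, 0.1667, 0.2500]
t=1: π = [0.1875, 0.2222, 0.2569, 0.1875, 0.1458]
t=2: π = [0.2014, 0.2216, 0.2309, 0.1725, 0.1736]
t=3: π = [0.2011, 0.2116, 0.2309, 0.1771, 0.1793]
t=4: π = [0.1993, 0.2103, 0.2314, 0.1789, 0.1801]
t=5: π = [0.1989, 0.2104, 0.2318, 0.1791, 0.1797]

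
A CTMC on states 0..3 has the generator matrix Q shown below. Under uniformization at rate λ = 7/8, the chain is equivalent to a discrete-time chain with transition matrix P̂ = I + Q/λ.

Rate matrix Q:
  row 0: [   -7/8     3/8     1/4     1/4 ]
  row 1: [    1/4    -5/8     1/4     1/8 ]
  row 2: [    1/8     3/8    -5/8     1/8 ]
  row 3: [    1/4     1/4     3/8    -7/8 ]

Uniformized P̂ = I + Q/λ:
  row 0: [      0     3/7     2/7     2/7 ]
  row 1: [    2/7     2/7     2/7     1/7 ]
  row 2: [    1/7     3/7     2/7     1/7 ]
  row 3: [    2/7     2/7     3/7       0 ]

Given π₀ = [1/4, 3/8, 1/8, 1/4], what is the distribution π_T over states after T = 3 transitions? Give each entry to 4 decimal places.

t=0: π = [0.2500, 0.3750, 0.1250, 0.2500]
t=1: π = [0.1964, 0.3393, 0.3214, 0.1429]
t=2: π = [0.1837, 0.3597, 0.3061, 0.1505]
t=3: π = [0.1895, 0.3557, 0.3072, 0.1476]

π = [0.1895, 0.3557, 0.3072, 0.1476]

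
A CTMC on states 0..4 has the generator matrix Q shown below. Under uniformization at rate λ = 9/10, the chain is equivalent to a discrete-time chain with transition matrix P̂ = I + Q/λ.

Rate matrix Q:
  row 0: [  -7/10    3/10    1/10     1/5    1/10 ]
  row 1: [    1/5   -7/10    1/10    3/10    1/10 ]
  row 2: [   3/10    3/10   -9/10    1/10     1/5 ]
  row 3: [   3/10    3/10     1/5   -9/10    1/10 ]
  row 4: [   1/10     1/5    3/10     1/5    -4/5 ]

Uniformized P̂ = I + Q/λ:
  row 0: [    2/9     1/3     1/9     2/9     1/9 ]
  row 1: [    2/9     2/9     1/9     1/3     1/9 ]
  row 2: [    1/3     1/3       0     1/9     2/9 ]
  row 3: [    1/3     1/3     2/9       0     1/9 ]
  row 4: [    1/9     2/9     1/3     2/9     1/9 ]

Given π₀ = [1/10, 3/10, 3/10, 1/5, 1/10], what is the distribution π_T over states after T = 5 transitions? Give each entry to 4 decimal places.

t=0: π = [0.1000, 0.3000, 0.3000, 0.2000, 0.1000]
t=1: π = [0.2667, 0.2889, 0.1222, 0.1778, 0.1444]
t=2: π = [0.2395, 0.2852, 0.1494, 0.2012, 0.1247]
t=3: π = [0.2473, 0.2878, 0.1446, 0.1926, 0.1277]
t=4: π = [0.2455, 0.2872, 0.1448, 0.1953, 0.1272]
t=5: π = [0.2459, 0.2873, 0.1450, 0.1946, 0.1272]

π = [0.2459, 0.2873, 0.1450, 0.1946, 0.1272]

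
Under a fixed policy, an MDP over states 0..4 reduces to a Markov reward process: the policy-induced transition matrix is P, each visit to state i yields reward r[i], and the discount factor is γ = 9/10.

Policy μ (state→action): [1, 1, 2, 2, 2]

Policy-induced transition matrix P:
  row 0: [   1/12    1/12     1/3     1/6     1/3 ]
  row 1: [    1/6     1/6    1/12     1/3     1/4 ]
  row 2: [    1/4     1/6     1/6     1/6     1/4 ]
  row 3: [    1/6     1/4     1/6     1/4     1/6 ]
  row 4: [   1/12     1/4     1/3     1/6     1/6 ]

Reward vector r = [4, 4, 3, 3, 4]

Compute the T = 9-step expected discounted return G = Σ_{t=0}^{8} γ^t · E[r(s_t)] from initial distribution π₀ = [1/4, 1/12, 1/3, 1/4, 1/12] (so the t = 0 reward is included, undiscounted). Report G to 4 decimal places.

G = 21.7245

t=0: π = [0.2500, 0.0833, 0.3333, 0.2500, 0.0833], E[r] = 3.4167, γ^t·E[r] = 3.416667, running G = 3.416667
t=1: π = [0.1667, 0.1736, 0.2153, 0.2014, 0.2431], E[r] = 3.5833, γ^t·E[r] = 3.225000, running G = 6.641667
t=2: π = [0.1505, 0.1898, 0.2205, 0.2124, 0.2269], E[r] = 3.5671, γ^t·E[r] = 2.889375, running G = 9.531042
t=3: π = [0.1536, 0.1907, 0.2137, 0.2160, 0.2259], E[r] = 3.5703, γ^t·E[r] = 2.602723, running G = 12.133764
t=4: π = [0.1529, 0.1907, 0.2140, 0.2165, 0.2260], E[r] = 3.5695, γ^t·E[r] = 2.341960, running G = 14.475724
t=5: π = [0.1529, 0.1908, 0.2139, 0.2165, 0.2259], E[r] = 3.5696, γ^t·E[r] = 2.107813, running G = 16.583538
t=6: π = [0.1529, 0.1908, 0.2139, 0.2165, 0.2259], E[r] = 3.5696, γ^t·E[r] = 1.897028, running G = 18.480565
t=7: π = [0.1529, 0.1908, 0.2139, 0.2165, 0.2259], E[r] = 3.5696, γ^t·E[r] = 1.707324, running G = 20.187890
t=8: π = [0.1529, 0.1908, 0.2139, 0.2165, 0.2259], E[r] = 3.5696, γ^t·E[r] = 1.536592, running G = 21.724482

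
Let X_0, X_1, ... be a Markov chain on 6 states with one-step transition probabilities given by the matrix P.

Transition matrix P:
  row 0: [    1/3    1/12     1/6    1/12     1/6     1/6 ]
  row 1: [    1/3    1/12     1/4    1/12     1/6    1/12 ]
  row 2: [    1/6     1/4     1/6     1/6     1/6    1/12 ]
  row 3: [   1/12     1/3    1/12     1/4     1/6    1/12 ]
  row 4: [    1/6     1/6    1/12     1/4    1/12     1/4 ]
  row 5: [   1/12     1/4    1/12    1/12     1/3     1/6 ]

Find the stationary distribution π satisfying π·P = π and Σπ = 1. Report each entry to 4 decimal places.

π = [0.2074, 0.1828, 0.1430, 0.1494, 0.1756, 0.1417]

Balance equations π_j = Σ_i π_i·P[i][j]:
  π_0 = 1/3·π_0 + 1/3·π_1 + 1/6·π_2 + 1/12·π_3 + 1/6·π_4 + 1/12·π_5
  π_1 = 1/12·π_0 + 1/12·π_1 + 1/4·π_2 + 1/3·π_3 + 1/6·π_4 + 1/4·π_5
  π_2 = 1/6·π_0 + 1/4·π_1 + 1/6·π_2 + 1/12·π_3 + 1/12·π_4 + 1/12·π_5
  π_3 = 1/12·π_0 + 1/12·π_1 + 1/6·π_2 + 1/4·π_3 + 1/4·π_4 + 1/12·π_5
  π_4 = 1/6·π_0 + 1/6·π_1 + 1/6·π_2 + 1/6·π_3 + 1/12·π_4 + 1/3·π_5
  normalize: π_0 + π_1 + π_2 + π_3 + π_4 + π_5 = 1
Solving the linear system gives exactly π = [15358/74035, 796/4355, 10587/74035, 851/5695, 13004/74035, 807/5695].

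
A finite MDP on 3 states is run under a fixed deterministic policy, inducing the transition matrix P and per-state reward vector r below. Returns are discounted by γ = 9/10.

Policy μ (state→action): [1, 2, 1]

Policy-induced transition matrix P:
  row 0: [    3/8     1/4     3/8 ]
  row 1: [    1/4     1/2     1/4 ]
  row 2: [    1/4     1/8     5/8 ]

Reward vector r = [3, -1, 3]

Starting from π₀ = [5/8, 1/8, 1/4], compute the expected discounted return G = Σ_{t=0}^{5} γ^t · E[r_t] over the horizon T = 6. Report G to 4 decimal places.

G = 9.7758

t=0: π = [0.6250, 0.1250, 0.2500], E[r] = 2.5000, γ^t·E[r] = 2.500000, running G = 2.500000
t=1: π = [0.3281, 0.2500, 0.4219], E[r] = 2.0000, γ^t·E[r] = 1.800000, running G = 4.300000
t=2: π = [0.2910, 0.2598, 0.4492], E[r] = 1.9609, γ^t·E[r] = 1.588359, running G = 5.888359
t=3: π = [0.2864, 0.2588, 0.4548], E[r] = 1.9648, γ^t·E[r] = 1.432371, running G = 7.320730
t=4: π = [0.2858, 0.2578, 0.4564], E[r] = 1.9686, γ^t·E[r] = 1.291617, running G = 8.612347
t=5: π = [0.2857, 0.2574, 0.4569], E[r] = 1.9703, γ^t·E[r] = 1.163464, running G = 9.775811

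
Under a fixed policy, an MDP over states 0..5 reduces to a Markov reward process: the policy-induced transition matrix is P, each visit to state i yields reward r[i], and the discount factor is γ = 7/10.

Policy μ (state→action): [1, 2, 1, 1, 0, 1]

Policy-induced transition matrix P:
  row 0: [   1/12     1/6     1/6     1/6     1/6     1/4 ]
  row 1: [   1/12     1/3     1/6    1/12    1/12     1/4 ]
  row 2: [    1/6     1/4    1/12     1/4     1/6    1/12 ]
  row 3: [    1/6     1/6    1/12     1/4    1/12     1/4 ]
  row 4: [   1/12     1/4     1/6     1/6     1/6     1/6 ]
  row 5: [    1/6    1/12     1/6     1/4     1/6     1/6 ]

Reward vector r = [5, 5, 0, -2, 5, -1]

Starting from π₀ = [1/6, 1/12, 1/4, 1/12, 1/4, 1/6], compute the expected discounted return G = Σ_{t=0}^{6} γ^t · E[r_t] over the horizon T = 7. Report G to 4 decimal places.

G = 5.8547

t=0: π = [0.1667, 0.0833, 0.2500, 0.0833, 0.2500, 0.1667], E[r] = 2.1667, γ^t·E[r] = 2.166667, running G = 2.166667
t=1: π = [0.1250, 0.2083, 0.1389, 0.2014, 0.1528, 0.1736], E[r] = 1.8542, γ^t·E[r] = 1.297917, running G = 3.464583
t=2: π = [0.1262, 0.2112, 0.1383, 0.1921, 0.1325, 0.1997], E[r] = 1.7656, γ^t·E[r] = 0.865156, running G = 4.329740
t=3: π = [0.1275, 0.2078, 0.1391, 0.1932, 0.1331, 0.1993], E[r] = 1.7561, γ^t·E[r] = 0.602334, running G = 4.932074
t=4: π = [0.1276, 0.2074, 0.1390, 0.1937, 0.1332, 0.1991], E[r] = 1.7549, γ^t·E[r] = 0.421345, running G = 5.353419
t=5: π = [0.1276, 0.2073, 0.1389, 0.1937, 0.1332, 0.1991], E[r] = 1.7545, γ^t·E[r] = 0.294884, running G = 5.648303
t=6: π = [0.1276, 0.2073, 0.1389, 0.1937, 0.1332, 0.1991], E[r] = 1.7545, γ^t·E[r] = 0.206412, running G = 5.854715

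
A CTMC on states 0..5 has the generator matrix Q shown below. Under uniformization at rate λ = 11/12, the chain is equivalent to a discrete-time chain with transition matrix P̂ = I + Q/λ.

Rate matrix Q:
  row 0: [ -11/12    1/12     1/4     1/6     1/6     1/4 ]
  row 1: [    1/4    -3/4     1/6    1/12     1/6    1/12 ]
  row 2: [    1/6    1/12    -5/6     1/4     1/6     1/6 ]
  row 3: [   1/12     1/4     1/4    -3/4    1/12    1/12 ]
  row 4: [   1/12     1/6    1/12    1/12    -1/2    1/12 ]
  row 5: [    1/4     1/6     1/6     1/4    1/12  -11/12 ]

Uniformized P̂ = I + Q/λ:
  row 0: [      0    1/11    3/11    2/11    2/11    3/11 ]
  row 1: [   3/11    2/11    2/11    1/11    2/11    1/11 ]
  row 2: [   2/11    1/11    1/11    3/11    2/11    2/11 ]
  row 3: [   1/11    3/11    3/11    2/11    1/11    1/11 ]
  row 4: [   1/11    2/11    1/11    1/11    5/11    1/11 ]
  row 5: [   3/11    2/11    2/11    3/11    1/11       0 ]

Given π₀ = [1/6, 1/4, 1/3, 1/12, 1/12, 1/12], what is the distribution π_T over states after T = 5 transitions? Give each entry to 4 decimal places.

t=0: π = [0.1667, 0.2500, 0.3333, 0.0833, 0.0833, 0.0833]
t=1: π = [0.1667, 0.1439, 0.1667, 0.1894, 0.1894, 0.1439]
t=2: π = [0.1433, 0.1687, 0.1818, 0.1798, 0.2032, 0.1233]
t=3: π = [0.1475, 0.1686, 0.1762, 0.1757, 0.2097, 0.1223]
t=4: π = [0.1464, 0.1684, 0.1761, 0.1746, 0.2119, 0.1226]
t=5: π = [0.1465, 0.1684, 0.1757, 0.1744, 0.2126, 0.1224]

π = [0.1465, 0.1684, 0.1757, 0.1744, 0.2126, 0.1224]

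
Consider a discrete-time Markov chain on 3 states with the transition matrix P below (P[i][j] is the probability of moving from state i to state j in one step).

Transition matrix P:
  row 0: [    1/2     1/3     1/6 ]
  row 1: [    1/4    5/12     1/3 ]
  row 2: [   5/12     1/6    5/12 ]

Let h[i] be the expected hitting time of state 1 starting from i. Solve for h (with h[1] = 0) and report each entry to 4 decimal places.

h = [3.3750, 0.0000, 4.1250]

First-step conditioning: h[1] = 0; for i ≠ 1, h[i] = 1 + Σ_k P[i][k]·h[k].
  h[0] = 1 + 1/2·h[0] + 1/6·h[2]
  h[2] = 1 + 5/12·h[0] + 5/12·h[2]
Solving the 2×2 linear system over states ≠ 1 gives exactly h = [27/8, 0, 33/8] (h[1] = 0 is the target).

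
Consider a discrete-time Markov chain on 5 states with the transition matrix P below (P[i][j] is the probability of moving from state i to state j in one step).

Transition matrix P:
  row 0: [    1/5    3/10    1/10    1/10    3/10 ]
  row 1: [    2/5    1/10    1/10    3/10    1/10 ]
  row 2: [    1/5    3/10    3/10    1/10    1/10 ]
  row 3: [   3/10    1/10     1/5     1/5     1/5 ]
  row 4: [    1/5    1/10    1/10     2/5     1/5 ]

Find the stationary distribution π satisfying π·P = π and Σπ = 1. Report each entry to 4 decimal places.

Balance equations π_j = Σ_i π_i·P[i][j]:
  π_0 = 1/5·π_0 + 2/5·π_1 + 1/5·π_2 + 3/10·π_3 + 1/5·π_4
  π_1 = 3/10·π_0 + 1/10·π_1 + 3/10·π_2 + 1/10·π_3 + 1/10·π_4
  π_2 = 1/10·π_0 + 1/10·π_1 + 3/10·π_2 + 1/5·π_3 + 1/10·π_4
  π_3 = 1/10·π_0 + 3/10·π_1 + 1/10·π_2 + 1/5·π_3 + 2/5·π_4
  normalize: π_0 + π_1 + π_2 + π_3 + π_4 = 1
Solving the linear system gives exactly π = [421/1632, 99/544, 31/204, 11/51, 157/816].

π = [0.2580, 0.1820, 0.1520, 0.2157, 0.1924]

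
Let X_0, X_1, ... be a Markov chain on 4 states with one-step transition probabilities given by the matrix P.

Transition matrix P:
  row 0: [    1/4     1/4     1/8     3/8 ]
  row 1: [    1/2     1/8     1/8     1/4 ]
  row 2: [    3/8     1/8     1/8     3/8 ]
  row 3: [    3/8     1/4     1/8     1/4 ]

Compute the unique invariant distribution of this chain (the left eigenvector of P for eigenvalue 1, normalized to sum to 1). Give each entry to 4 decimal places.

Balance equations π_j = Σ_i π_i·P[i][j]:
  π_0 = 1/4·π_0 + 1/2·π_1 + 3/8·π_2 + 3/8·π_3
  π_1 = 1/4·π_0 + 1/8·π_1 + 1/8·π_2 + 1/4·π_3
  π_2 = 1/8·π_0 + 1/8·π_1 + 1/8·π_2 + 1/8·π_3
  normalize: π_0 + π_1 + π_2 + π_3 = 1
Solving the linear system gives exactly π = [77/216, 5/24, 1/8, 67/216].

π = [0.3565, 0.2083, 0.1250, 0.3102]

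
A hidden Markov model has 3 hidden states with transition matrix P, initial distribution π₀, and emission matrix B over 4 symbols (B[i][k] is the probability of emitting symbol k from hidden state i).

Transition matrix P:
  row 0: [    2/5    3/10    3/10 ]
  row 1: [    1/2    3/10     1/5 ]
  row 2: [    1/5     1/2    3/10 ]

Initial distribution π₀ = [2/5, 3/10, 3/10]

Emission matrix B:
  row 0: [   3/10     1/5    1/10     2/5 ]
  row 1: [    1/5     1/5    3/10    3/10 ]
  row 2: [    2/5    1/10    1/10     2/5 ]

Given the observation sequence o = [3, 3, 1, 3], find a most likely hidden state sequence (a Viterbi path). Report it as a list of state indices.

path = [0, 2, 1, 0]

t=0: δ = [1.600e-01, 9.000e-02, 1.200e-01]  (obs o_0=3)
t=1: δ = [2.560e-02, 1.800e-02, 1.920e-02]  ψ = [0, 2, 0]  (obs o_1=3)
t=2: δ = [2.048e-03, 1.920e-03, 7.680e-04]  ψ = [0, 2, 0]  (obs o_2=1)
t=3: δ = [3.840e-04, 1.843e-04, 2.458e-04]  ψ = [1, 0, 0]  (obs o_3=3)
backtrack: best end state = 0; path = [0, 2, 1, 0]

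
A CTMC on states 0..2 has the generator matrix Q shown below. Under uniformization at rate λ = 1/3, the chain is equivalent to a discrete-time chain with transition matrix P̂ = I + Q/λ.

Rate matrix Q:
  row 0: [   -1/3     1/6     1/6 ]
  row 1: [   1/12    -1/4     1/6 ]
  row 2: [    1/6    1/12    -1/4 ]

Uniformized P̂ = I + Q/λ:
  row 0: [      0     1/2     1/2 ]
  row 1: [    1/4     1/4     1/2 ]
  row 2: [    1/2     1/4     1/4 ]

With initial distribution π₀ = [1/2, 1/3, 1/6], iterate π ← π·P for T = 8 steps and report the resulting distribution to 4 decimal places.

t=0: π = [0.5000, 0.3333, 0.1667]
t=1: π = [0.1667, 0.3750, 0.4583]
t=2: π = [0.3229, 0.2917, 0.3854]
t=3: π = [0.2656, 0.3307, 0.4036]
t=4: π = [0.2845, 0.3164, 0.3991]
t=5: π = [0.2786, 0.3211, 0.4002]
t=6: π = [0.2804, 0.3197, 0.3999]
t=7: π = [0.2799, 0.3201, 0.4000]
t=8: π = [0.2800, 0.3200, 0.4000]

π = [0.2800, 0.3200, 0.4000]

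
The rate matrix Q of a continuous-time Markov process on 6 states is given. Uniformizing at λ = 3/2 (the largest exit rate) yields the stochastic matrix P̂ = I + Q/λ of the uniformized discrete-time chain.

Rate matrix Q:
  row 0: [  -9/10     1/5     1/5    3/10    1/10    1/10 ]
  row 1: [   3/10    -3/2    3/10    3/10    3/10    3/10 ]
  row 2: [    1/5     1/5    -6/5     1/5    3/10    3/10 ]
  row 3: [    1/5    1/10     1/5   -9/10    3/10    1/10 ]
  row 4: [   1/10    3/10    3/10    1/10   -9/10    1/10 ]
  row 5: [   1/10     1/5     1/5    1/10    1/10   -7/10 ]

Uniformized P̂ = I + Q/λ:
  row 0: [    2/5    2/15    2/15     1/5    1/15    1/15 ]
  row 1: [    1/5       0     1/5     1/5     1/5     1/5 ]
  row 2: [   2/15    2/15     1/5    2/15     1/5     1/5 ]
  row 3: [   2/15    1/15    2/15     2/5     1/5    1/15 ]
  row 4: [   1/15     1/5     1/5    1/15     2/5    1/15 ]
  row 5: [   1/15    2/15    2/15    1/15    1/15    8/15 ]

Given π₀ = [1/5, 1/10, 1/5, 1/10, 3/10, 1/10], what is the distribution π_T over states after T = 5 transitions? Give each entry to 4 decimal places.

t=0: π = [0.2000, 0.1000, 0.2000, 0.1000, 0.3000, 0.1000]
t=1: π = [0.1667, 0.1333, 0.1733, 0.1533, 0.2200, 0.1533]
t=2: π = [0.1618, 0.1200, 0.1684, 0.1693, 0.2013, 0.1791]
t=3: π = [0.1591, 0.1195, 0.1660, 0.1719, 0.1948, 0.1887]
t=4: π = [0.1582, 0.1189, 0.1654, 0.1722, 0.1926, 0.1928]
t=5: π = [0.1577, 0.1188, 0.1651, 0.1720, 0.1917, 0.1945]

π = [0.1577, 0.1188, 0.1651, 0.1720, 0.1917, 0.1945]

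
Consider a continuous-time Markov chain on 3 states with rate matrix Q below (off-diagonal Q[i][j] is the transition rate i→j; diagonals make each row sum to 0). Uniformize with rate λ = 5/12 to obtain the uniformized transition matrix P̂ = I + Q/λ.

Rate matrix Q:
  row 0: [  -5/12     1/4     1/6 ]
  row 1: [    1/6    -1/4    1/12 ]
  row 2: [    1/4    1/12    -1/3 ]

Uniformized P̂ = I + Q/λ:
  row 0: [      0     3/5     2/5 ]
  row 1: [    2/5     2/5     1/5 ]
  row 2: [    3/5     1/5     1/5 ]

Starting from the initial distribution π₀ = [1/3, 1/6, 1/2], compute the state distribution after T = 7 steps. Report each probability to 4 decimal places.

π = [0.3240, 0.4115, 0.2645]

t=0: π = [0.3333, 0.1667, 0.5000]
t=1: π = [0.3667, 0.3667, 0.2667]
t=2: π = [0.3067, 0.4200, 0.2733]
t=3: π = [0.3320, 0.4067, 0.2613]
t=4: π = [0.3195, 0.4141, 0.2664]
t=5: π = [0.3255, 0.4106, 0.2639]
t=6: π = [0.3226, 0.4123, 0.2651]
t=7: π = [0.3240, 0.4115, 0.2645]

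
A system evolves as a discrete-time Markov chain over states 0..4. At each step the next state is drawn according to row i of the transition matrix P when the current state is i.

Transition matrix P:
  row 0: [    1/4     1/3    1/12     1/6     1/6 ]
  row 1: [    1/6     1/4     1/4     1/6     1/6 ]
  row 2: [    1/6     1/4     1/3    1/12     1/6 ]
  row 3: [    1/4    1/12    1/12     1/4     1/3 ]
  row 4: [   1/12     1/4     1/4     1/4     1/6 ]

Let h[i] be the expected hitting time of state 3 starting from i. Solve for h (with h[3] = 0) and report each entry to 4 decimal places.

First-step conditioning: h[3] = 0; for i ≠ 3, h[i] = 1 + Σ_k P[i][k]·h[k].
  h[0] = 1 + 1/4·h[0] + 1/3·h[1] + 1/12·h[2] + 1/6·h[4]
  h[1] = 1 + 1/6·h[0] + 1/4·h[1] + 1/4·h[2] + 1/6·h[4]
  h[2] = 1 + 1/6·h[0] + 1/4·h[1] + 1/3·h[2] + 1/6·h[4]
  h[4] = 1 + 1/12·h[0] + 1/4·h[1] + 1/4·h[2] + 1/6·h[4]
Solving the 4×4 linear system over states ≠ 3 gives exactly h = [8568/1397, 792/127, 864/127, 0, 7998/1397] (h[3] = 0 is the target).

h = [6.1331, 6.2362, 6.8031, 0.0000, 5.7251]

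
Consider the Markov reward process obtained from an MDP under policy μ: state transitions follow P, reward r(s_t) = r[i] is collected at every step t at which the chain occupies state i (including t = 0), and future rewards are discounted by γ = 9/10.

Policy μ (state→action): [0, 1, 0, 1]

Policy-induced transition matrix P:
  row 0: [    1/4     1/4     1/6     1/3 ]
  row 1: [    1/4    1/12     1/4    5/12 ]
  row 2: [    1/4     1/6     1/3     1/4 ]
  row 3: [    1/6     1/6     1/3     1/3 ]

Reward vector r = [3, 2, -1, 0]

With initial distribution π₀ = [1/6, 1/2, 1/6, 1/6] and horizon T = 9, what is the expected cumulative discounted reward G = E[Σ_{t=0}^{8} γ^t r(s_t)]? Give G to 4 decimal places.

t=0: π = [0.1667, 0.5000, 0.1667, 0.1667], E[r] = 1.3333, γ^t·E[r] = 1.333333, running G = 1.333333
t=1: π = [0.2361, 0.1389, 0.2639, 0.3611], E[r] = 0.7222, γ^t·E[r] = 0.650000, running G = 1.983333
t=2: π = [0.2199, 0.1748, 0.2824, 0.3229], E[r] = 0.7269, γ^t·E[r] = 0.588750, running G = 2.572083
t=3: π = [0.2231, 0.1704, 0.2821, 0.3244], E[r] = 0.7280, γ^t·E[r] = 0.530719, running G = 3.102802
t=4: π = [0.2230, 0.1711, 0.2819, 0.3240], E[r] = 0.7291, γ^t·E[r] = 0.478343, running G = 3.581145
t=5: π = [0.2230, 0.1710, 0.2819, 0.3241], E[r] = 0.7291, γ^t·E[r] = 0.430504, running G = 4.011649
t=6: π = [0.2230, 0.1710, 0.2819, 0.3241], E[r] = 0.7291, γ^t·E[r] = 0.387452, running G = 4.399101
t=7: π = [0.2230, 0.1710, 0.2819, 0.3241], E[r] = 0.7291, γ^t·E[r] = 0.348706, running G = 4.747808
t=8: π = [0.2230, 0.1710, 0.2819, 0.3241], E[r] = 0.7291, γ^t·E[r] = 0.313836, running G = 5.061643

G = 5.0616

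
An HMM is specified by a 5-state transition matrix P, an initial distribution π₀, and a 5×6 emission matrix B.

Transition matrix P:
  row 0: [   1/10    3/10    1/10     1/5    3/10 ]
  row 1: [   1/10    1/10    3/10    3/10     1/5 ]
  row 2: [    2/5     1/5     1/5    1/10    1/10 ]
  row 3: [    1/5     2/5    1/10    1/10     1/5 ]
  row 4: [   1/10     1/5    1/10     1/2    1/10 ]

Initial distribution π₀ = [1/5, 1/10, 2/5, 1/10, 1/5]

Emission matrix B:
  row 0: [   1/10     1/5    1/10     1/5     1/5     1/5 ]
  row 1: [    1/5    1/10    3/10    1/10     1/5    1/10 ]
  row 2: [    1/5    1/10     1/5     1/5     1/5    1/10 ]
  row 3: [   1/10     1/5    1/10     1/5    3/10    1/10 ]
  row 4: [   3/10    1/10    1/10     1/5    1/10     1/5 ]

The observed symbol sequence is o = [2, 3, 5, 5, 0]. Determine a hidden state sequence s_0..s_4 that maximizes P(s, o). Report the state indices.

path = [2, 0, 4, 3, 1]

t=0: δ = [2.000e-02, 3.000e-02, 8.000e-02, 1.000e-02, 2.000e-02]  (obs o_0=2)
t=1: δ = [6.400e-03, 1.600e-03, 3.200e-03, 2.000e-03, 1.600e-03]  ψ = [2, 2, 2, 4, 2]  (obs o_1=3)
t=2: δ = [2.560e-04, 1.920e-04, 6.400e-05, 1.280e-04, 3.840e-04]  ψ = [2, 0, 0, 0, 0]  (obs o_2=5)
t=3: δ = [7.680e-06, 7.680e-06, 5.760e-06, 1.920e-05, 1.536e-05]  ψ = [4, 0, 1, 4, 0]  (obs o_3=5)
t=4: δ = [3.840e-07, 1.536e-06, 4.608e-07, 7.680e-07, 1.152e-06]  ψ = [3, 3, 1, 4, 3]  (obs o_4=0)
backtrack: best end state = 1; path = [2, 0, 4, 3, 1]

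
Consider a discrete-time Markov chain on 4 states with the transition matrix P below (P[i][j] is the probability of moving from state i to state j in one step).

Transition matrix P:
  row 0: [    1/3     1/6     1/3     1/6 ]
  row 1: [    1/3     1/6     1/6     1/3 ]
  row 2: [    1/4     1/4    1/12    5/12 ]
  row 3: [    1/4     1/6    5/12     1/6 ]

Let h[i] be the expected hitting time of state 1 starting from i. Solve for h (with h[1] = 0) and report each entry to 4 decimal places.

h = [5.2574, 0.0000, 4.9010, 5.2277]

First-step conditioning: h[1] = 0; for i ≠ 1, h[i] = 1 + Σ_k P[i][k]·h[k].
  h[0] = 1 + 1/3·h[0] + 1/3·h[2] + 1/6·h[3]
  h[2] = 1 + 1/4·h[0] + 1/12·h[2] + 5/12·h[3]
  h[3] = 1 + 1/4·h[0] + 5/12·h[2] + 1/6·h[3]
Solving the 3×3 linear system over states ≠ 1 gives exactly h = [531/101, 0, 495/101, 528/101] (h[1] = 0 is the target).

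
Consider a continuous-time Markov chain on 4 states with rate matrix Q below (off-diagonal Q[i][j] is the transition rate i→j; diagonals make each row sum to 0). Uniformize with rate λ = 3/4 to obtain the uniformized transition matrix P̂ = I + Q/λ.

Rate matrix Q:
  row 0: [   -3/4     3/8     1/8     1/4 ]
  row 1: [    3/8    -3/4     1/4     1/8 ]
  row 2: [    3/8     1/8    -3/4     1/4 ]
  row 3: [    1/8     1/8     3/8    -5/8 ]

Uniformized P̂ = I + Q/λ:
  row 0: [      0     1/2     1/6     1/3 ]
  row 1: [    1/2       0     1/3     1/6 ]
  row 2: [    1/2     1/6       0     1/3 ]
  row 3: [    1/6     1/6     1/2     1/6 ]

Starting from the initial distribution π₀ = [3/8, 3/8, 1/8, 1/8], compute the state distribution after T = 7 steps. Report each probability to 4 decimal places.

t=0: π = [0.3750, 0.3750, 0.1250, 0.1250]
t=1: π = [0.2708, 0.2292, 0.2500, 0.2500]
t=2: π = [0.2813, 0.2188, 0.2465, 0.2535]
t=3: π = [0.2749, 0.2240, 0.2465, 0.2546]
t=4: π = [0.2777, 0.2210, 0.2478, 0.2536]
t=5: π = [0.2766, 0.2224, 0.2467, 0.2542]
t=6: π = [0.2769, 0.2218, 0.2474, 0.2539]
t=7: π = [0.2769, 0.2220, 0.2470, 0.2540]

π = [0.2769, 0.2220, 0.2470, 0.2540]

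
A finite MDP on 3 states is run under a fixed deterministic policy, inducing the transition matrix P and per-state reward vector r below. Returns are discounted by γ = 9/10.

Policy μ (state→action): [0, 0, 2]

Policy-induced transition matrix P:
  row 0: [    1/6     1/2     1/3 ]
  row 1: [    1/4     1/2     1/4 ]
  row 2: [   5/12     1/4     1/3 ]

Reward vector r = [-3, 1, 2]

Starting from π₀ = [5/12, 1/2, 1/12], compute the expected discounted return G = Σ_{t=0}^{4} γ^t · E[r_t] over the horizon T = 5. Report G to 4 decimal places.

t=0: π = [0.4167, 0.5000, 0.0833], E[r] = -0.5833, γ^t·E[r] = -0.583333, running G = -0.583333
t=1: π = [0.2292, 0.4792, 0.2917], E[r] = 0.3750, γ^t·E[r] = 0.337500, running G = -0.245833
t=2: π = [0.2795, 0.4271, 0.2934], E[r] = 0.1753, γ^t·E[r] = 0.142031, running G = -0.103802
t=3: π = [0.2756, 0.4266, 0.2977], E[r] = 0.1953, γ^t·E[r] = 0.142383, running G = 0.038581
t=4: π = [0.2767, 0.4256, 0.2978], E[r] = 0.1912, γ^t·E[r] = 0.125416, running G = 0.163996

G = 0.1640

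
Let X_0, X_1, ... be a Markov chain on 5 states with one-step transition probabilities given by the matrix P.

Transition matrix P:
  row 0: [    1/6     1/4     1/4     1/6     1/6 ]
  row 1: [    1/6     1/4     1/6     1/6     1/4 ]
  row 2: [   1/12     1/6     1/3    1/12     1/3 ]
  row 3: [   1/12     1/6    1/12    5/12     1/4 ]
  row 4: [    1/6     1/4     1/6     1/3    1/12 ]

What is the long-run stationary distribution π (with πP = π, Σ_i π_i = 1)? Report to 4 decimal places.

π = [0.1302, 0.2135, 0.1880, 0.2499, 0.2184]

Balance equations π_j = Σ_i π_i·P[i][j]:
  π_0 = 1/6·π_0 + 1/6·π_1 + 1/12·π_2 + 1/12·π_3 + 1/6·π_4
  π_1 = 1/4·π_0 + 1/4·π_1 + 1/6·π_2 + 1/6·π_3 + 1/4·π_4
  π_2 = 1/4·π_0 + 1/6·π_1 + 1/3·π_2 + 1/12·π_3 + 1/6·π_4
  π_3 = 1/6·π_0 + 1/6·π_1 + 1/12·π_2 + 5/12·π_3 + 1/3·π_4
  normalize: π_0 + π_1 + π_2 + π_3 + π_4 = 1
Solving the linear system gives exactly π = [327/2512, 1609/7536, 1417/7536, 1883/7536, 823/3768].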